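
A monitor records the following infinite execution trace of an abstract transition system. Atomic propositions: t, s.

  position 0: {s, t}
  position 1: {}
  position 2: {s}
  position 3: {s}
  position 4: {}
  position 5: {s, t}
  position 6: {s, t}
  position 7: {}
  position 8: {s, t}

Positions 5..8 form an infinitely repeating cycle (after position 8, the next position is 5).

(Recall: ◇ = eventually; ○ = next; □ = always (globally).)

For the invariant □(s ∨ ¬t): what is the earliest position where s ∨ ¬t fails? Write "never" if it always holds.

s ∨ ¬t holds at every position 0..8, and those are all the positions the trace ever visits, so the invariant □(s ∨ ¬t) is never violated.

never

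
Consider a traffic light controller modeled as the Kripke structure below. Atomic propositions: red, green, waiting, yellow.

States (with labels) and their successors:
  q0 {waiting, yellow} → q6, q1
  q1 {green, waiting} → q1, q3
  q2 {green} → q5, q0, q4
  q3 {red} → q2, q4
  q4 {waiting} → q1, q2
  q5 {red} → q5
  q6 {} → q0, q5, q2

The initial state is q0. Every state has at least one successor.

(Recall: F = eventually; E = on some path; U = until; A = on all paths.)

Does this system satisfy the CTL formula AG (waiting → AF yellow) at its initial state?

Does not hold

States satisfying waiting → AF yellow: {q0, q2, q3, q5, q6}.
States satisfying AG (waiting → AF yellow): {q5}.
q1 is reachable from q0 and violates waiting → AF yellow, so AG fails at q0.
q0 ∉ Sat(AG (waiting → AF yellow)).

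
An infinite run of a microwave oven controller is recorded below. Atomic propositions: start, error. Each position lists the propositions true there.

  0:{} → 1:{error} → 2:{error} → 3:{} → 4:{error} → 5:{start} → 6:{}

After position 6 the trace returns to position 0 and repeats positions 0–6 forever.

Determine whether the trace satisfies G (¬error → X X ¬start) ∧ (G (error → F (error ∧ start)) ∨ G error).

¬error → X X ¬start must hold at every position from 0 onward. It fails at position 3, so G (¬error → X X ¬start) is false.
Positions where ¬error holds: 0, 3, 5, 6.
Check X X ¬start at each: 0→ok, 3→fails, 5→ok, 6→ok.
At position 0: G (¬error → X X ¬start) is false; G (error → F (error ∧ start)) ∨ G error is false; so G (¬error → X X ¬start) ∧ (G (error → F (error ∧ start)) ∨ G error) is false.

Violated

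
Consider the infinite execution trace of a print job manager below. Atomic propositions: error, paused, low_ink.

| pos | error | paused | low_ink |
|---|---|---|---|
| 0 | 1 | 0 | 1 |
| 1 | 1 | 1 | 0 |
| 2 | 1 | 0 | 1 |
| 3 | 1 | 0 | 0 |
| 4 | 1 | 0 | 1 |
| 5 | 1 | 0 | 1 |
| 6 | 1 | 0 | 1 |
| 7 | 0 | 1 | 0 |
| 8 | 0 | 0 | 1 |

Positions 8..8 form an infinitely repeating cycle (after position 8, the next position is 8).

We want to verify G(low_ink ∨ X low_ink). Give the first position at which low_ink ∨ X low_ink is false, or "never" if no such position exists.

low_ink ∨ X low_ink holds at every position 0..8, and those are all the positions the trace ever visits, so the invariant G(low_ink ∨ X low_ink) is never violated.

never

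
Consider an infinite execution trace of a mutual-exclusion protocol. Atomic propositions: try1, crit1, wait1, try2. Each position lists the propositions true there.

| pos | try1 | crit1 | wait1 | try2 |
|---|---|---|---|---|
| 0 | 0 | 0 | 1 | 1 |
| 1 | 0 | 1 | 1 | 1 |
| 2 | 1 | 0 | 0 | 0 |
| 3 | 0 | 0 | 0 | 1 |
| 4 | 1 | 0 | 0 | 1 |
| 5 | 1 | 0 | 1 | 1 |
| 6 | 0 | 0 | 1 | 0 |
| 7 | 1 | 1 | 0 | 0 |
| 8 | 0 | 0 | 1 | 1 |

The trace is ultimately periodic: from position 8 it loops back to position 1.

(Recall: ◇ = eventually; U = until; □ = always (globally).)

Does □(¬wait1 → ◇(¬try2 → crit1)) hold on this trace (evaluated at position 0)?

Yes

¬wait1 → ◇(¬try2 → crit1) holds at every position 0..8, and those are all positions ever visited, so □(¬wait1 → ◇(¬try2 → crit1)) holds.
Positions where ¬wait1 holds: 2, 3, 4, 7.
Check ◇(¬try2 → crit1) at each: 2→ok, 3→ok, 4→ok, 7→ok.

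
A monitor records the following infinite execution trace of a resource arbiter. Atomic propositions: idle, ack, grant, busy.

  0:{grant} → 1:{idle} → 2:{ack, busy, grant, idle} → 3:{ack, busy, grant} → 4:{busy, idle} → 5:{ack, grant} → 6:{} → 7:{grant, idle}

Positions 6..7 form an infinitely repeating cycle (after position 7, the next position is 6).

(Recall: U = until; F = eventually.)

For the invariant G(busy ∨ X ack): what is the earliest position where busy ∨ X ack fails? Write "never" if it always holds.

At position 0 the labels are {grant} and the next position 1 has {idle}, so busy ∨ X ack is false there. This is the first violation.

0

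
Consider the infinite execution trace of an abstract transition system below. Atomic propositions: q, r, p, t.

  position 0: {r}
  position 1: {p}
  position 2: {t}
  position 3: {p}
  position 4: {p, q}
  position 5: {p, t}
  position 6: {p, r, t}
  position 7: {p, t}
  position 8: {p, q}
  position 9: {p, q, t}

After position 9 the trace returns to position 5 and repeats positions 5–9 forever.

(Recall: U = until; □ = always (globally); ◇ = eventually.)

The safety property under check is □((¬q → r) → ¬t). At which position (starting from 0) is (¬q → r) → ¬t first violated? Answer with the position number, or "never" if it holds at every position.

6

Check (¬q → r) → ¬t at each position in order: 0 ✓, 1 ✓, 2 ✓, 3 ✓, 4 ✓, 5 ✓.
At position 6 the labels are {p, r, t}, so (¬q → r) → ¬t is false there. This is the first violation.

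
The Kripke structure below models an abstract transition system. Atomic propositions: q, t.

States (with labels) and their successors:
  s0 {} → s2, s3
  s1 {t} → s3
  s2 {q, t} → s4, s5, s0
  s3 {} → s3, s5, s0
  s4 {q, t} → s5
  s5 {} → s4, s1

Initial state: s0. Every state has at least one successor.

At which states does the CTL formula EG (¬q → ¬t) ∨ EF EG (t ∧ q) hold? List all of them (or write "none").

{s0, s2, s3, s4, s5}

States satisfying ¬q → ¬t: {s0, s2, s3, s4, s5}.
States satisfying EG (¬q → ¬t): {s0, s2, s3, s4, s5}.
States satisfying EG (t ∧ q): ∅.
States satisfying EF EG (t ∧ q): ∅.
States satisfying EG (¬q → ¬t) ∨ EF EG (t ∧ q): {s0, s2, s3, s4, s5}.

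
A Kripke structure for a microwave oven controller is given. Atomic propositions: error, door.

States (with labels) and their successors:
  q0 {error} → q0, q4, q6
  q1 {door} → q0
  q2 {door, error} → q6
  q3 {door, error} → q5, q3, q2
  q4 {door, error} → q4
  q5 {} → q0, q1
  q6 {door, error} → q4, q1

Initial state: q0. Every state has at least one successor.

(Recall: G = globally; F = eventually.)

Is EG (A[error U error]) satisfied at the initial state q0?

Holds

States satisfying A[error U error]: {q0, q2, q3, q4, q6}.
States satisfying EG (A[error U error]): {q0, q2, q3, q4, q6}.
q0 ∈ Sat(EG (A[error U error])).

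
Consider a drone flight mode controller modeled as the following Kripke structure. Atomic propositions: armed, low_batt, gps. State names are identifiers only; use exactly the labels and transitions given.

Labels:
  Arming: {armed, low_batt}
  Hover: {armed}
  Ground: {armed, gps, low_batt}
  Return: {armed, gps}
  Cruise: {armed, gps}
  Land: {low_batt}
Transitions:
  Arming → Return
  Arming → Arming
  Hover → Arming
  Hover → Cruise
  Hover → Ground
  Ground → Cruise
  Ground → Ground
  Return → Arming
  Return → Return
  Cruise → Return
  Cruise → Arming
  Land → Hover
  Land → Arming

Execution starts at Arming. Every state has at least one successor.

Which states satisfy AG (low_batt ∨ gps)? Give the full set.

{Arming, Ground, Return, Cruise}

States satisfying low_batt ∨ gps: {Arming, Ground, Return, Cruise, Land}.
States satisfying AG (low_batt ∨ gps): {Arming, Ground, Return, Cruise}.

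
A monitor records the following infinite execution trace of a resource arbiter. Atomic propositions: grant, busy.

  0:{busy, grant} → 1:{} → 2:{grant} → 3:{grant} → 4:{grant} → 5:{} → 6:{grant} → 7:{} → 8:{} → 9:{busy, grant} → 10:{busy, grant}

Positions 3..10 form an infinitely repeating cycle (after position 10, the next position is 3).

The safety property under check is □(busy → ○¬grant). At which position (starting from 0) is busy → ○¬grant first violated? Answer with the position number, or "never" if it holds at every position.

Check busy → ○¬grant at each position in order: 0 ✓, 1 ✓, 2 ✓, 3 ✓, 4 ✓, 5 ✓, 6 ✓, 7 ✓, 8 ✓.
At position 9 the labels are {busy, grant} and the next position 10 has {busy, grant}, so busy → ○¬grant is false there. This is the first violation.

9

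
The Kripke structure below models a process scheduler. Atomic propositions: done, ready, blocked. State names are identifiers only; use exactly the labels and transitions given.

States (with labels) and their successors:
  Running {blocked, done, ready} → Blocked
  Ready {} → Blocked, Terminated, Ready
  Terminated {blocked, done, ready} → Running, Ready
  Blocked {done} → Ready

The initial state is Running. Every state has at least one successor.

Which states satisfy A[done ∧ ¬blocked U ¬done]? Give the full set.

States satisfying done ∧ ¬blocked: {Blocked}.
States satisfying ¬done: {Ready}.
States satisfying A[done ∧ ¬blocked U ¬done]: {Ready, Blocked}.

{Ready, Blocked}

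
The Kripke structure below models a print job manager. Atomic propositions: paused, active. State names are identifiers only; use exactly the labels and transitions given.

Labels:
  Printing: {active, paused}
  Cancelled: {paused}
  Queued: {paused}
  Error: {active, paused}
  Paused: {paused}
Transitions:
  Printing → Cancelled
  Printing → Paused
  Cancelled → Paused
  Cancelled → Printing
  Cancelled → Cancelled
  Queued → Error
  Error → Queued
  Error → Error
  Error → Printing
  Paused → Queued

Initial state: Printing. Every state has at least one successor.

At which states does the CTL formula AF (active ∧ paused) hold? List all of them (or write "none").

{Printing, Queued, Error, Paused}

States satisfying active ∧ paused: {Printing, Error}.
States satisfying AF (active ∧ paused): {Printing, Queued, Error, Paused}.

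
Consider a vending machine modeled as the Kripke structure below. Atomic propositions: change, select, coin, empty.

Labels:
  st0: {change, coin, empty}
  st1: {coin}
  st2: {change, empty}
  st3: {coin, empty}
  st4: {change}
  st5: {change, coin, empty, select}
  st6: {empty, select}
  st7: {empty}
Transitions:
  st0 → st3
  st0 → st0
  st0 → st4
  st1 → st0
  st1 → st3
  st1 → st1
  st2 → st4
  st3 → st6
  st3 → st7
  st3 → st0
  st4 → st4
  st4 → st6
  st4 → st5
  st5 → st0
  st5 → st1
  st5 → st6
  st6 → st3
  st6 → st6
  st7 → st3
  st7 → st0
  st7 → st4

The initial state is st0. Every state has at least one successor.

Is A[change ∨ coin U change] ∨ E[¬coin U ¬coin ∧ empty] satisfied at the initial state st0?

States satisfying change ∨ coin: {st0, st1, st2, st3, st4, st5}.
States satisfying change: {st0, st2, st4, st5}.
States satisfying A[change ∨ coin U change]: {st0, st2, st4, st5}.
States satisfying ¬coin: {st2, st4, st6, st7}.
States satisfying ¬coin ∧ empty: {st2, st6, st7}.
States satisfying E[¬coin U ¬coin ∧ empty]: {st2, st4, st6, st7}.
States satisfying A[change ∨ coin U change] ∨ E[¬coin U ¬coin ∧ empty]: {st0, st2, st4, st5, st6, st7}.
st0 ∈ Sat(A[change ∨ coin U change] ∨ E[¬coin U ¬coin ∧ empty]).

Holds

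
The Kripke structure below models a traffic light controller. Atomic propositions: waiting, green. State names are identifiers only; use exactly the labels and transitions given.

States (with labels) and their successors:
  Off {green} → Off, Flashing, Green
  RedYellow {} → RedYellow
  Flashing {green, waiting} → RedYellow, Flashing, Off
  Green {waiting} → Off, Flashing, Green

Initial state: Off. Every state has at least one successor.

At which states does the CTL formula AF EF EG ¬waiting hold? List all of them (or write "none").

States satisfying EF EG ¬waiting: {Off, RedYellow, Flashing, Green}.
States satisfying AF EF EG ¬waiting: {Off, RedYellow, Flashing, Green}.

{Off, RedYellow, Flashing, Green}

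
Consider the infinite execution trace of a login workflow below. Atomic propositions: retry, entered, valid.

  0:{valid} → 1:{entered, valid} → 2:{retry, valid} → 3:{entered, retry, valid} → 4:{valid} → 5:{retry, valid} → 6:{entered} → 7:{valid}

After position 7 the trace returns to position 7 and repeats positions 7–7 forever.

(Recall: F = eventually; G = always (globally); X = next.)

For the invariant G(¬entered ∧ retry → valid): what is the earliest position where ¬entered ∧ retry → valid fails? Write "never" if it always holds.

never

¬entered ∧ retry → valid holds at every position 0..7, and those are all the positions the trace ever visits, so the invariant G(¬entered ∧ retry → valid) is never violated.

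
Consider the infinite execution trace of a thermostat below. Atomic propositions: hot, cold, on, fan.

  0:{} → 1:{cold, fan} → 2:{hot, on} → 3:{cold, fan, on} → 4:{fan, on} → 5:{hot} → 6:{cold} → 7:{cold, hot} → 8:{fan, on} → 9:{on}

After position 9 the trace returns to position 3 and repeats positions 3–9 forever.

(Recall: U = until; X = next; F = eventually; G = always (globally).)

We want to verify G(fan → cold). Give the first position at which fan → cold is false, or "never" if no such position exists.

4

Check fan → cold at each position in order: 0 ✓, 1 ✓, 2 ✓, 3 ✓.
At position 4 the labels are {fan, on}, so fan → cold is false there. This is the first violation.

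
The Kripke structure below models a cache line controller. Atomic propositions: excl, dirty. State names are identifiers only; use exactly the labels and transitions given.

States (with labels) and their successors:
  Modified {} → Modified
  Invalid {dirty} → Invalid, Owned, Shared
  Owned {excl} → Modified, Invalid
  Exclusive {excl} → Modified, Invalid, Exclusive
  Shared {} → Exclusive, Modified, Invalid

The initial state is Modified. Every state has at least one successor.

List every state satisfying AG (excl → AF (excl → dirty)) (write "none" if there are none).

{Modified}

States satisfying excl → AF (excl → dirty): {Modified, Invalid, Owned, Shared}.
States satisfying AG (excl → AF (excl → dirty)): {Modified}.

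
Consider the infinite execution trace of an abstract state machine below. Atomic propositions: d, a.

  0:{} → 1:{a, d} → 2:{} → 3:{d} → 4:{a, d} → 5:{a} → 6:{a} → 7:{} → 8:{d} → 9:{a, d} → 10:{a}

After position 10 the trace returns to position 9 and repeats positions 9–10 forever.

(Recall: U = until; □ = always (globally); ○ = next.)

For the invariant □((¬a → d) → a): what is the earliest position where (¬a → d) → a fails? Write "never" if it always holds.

Check (¬a → d) → a at each position in order: 0 ✓, 1 ✓, 2 ✓.
At position 3 the labels are {d}, so (¬a → d) → a is false there. This is the first violation.

3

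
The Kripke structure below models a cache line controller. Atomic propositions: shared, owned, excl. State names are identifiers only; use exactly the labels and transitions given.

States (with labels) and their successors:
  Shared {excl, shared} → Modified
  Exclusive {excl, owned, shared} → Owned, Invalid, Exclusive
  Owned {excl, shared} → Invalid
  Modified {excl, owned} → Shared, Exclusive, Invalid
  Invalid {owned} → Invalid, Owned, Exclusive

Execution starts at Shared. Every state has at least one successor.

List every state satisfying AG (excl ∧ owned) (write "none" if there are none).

none

States satisfying excl ∧ owned: {Exclusive, Modified}.
States satisfying AG (excl ∧ owned): ∅.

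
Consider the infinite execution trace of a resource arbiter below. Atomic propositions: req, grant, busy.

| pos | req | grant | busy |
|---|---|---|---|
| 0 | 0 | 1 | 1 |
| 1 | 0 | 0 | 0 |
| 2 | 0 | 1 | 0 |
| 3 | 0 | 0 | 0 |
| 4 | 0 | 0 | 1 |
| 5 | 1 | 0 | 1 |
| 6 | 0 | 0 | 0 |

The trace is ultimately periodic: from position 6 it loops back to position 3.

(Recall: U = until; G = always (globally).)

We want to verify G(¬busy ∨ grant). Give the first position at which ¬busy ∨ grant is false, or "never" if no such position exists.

Check ¬busy ∨ grant at each position in order: 0 ✓, 1 ✓, 2 ✓, 3 ✓.
At position 4 the labels are {busy}, so ¬busy ∨ grant is false there. This is the first violation.

4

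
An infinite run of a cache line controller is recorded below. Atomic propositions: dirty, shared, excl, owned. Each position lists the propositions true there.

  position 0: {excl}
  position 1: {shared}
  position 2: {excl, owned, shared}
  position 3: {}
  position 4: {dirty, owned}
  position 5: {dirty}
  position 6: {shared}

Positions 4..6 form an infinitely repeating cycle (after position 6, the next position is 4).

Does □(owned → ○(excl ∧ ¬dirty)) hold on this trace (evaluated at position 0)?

No

owned → ○(excl ∧ ¬dirty) must hold at every position from 0 onward. It fails at position 2, so □(owned → ○(excl ∧ ¬dirty)) is false.
Positions where owned holds: 2, 4.
Check ○(excl ∧ ¬dirty) at each: 2→fails, 4→fails.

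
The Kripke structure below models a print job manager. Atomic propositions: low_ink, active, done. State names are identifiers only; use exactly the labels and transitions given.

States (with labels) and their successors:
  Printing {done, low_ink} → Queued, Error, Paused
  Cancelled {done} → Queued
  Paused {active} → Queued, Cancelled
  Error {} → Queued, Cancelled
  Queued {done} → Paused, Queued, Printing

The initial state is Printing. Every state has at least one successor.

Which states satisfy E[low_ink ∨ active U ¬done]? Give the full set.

{Printing, Paused, Error}

States satisfying low_ink ∨ active: {Printing, Paused}.
States satisfying ¬done: {Paused, Error}.
States satisfying E[low_ink ∨ active U ¬done]: {Printing, Paused, Error}.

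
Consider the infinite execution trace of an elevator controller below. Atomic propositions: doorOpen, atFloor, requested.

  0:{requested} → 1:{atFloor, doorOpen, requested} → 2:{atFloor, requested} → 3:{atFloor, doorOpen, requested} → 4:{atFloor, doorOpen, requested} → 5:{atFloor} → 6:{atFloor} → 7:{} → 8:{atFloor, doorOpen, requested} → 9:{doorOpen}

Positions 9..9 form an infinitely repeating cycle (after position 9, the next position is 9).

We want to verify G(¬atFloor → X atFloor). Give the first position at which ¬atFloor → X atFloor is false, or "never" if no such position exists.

Check ¬atFloor → X atFloor at each position in order: 0 ✓, 1 ✓, 2 ✓, 3 ✓, 4 ✓, 5 ✓, 6 ✓, 7 ✓, 8 ✓.
At position 9 the labels are {doorOpen} and the next position 9 has {doorOpen}, so ¬atFloor → X atFloor is false there. This is the first violation.

9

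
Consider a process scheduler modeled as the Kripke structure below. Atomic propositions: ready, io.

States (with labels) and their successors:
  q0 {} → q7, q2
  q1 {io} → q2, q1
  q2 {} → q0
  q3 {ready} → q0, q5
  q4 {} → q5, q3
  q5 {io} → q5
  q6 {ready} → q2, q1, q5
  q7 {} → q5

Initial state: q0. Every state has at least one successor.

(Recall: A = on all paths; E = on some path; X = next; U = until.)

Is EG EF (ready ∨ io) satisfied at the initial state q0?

Yes

States satisfying EF (ready ∨ io): {q0, q1, q2, q3, q4, q5, q6, q7}.
States satisfying EG EF (ready ∨ io): {q0, q1, q2, q3, q4, q5, q6, q7}.
q0 ∈ Sat(EG EF (ready ∨ io)).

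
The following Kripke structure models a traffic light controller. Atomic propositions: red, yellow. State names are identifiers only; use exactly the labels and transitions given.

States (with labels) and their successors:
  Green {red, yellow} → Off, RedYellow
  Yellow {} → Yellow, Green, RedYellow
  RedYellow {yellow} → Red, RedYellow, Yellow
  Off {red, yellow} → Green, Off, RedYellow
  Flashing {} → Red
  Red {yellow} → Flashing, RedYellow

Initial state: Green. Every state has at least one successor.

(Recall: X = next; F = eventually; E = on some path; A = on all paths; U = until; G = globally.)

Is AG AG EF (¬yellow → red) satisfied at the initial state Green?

States satisfying AG EF (¬yellow → red): {Green, Yellow, RedYellow, Off, Flashing, Red}.
States satisfying AG AG EF (¬yellow → red): {Green, Yellow, RedYellow, Off, Flashing, Red}.
Every state reachable from Green satisfies AG EF (¬yellow → red).
Green ∈ Sat(AG AG EF (¬yellow → red)).

Satisfied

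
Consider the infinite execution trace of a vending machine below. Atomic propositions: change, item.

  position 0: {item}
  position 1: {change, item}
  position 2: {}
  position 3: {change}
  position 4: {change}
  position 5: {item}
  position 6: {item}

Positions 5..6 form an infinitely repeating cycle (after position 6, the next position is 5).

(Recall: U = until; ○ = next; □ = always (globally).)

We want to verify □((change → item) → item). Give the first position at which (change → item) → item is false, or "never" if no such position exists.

Check (change → item) → item at each position in order: 0 ✓, 1 ✓.
At position 2 the labels are {}, so (change → item) → item is false there. This is the first violation.

2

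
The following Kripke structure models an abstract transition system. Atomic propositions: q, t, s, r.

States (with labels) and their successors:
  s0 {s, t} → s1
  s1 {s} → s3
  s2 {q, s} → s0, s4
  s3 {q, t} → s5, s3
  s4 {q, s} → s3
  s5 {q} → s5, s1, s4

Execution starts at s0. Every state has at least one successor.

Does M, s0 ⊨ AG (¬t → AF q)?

Holds

States satisfying ¬t → AF q: {s0, s1, s2, s3, s4, s5}.
States satisfying AG (¬t → AF q): {s0, s1, s2, s3, s4, s5}.
Every state reachable from s0 satisfies ¬t → AF q.
s0 ∈ Sat(AG (¬t → AF q)).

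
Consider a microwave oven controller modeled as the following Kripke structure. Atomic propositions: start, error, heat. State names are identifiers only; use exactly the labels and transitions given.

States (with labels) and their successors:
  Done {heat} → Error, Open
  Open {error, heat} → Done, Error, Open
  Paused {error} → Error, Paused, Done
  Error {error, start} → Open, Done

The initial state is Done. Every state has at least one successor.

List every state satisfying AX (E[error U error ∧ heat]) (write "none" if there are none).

{Done}

States satisfying E[error U error ∧ heat]: {Open, Paused, Error}.
States satisfying AX (E[error U error ∧ heat]): {Done}.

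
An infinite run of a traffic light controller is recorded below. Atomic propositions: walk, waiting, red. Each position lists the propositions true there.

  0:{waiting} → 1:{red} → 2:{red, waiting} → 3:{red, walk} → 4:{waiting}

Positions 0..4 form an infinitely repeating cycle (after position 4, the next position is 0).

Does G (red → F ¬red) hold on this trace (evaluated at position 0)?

Yes

red → F ¬red holds at every position 0..4, and those are all positions ever visited, so G (red → F ¬red) holds.
Positions where red holds: 1, 2, 3.
Check F ¬red at each: 1→ok, 2→ok, 3→ok.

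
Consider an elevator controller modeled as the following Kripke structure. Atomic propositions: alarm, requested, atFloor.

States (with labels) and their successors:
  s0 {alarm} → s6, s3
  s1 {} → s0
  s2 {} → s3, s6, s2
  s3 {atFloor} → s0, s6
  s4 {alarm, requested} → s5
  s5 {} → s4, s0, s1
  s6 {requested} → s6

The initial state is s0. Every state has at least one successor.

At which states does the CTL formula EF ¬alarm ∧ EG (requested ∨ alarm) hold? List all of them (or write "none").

States satisfying ¬alarm: {s1, s2, s3, s5, s6}.
States satisfying EF ¬alarm: {s0, s1, s2, s3, s4, s5, s6}.
States satisfying requested ∨ alarm: {s0, s4, s6}.
States satisfying EG (requested ∨ alarm): {s0, s6}.
States satisfying EF ¬alarm ∧ EG (requested ∨ alarm): {s0, s6}.

{s0, s6}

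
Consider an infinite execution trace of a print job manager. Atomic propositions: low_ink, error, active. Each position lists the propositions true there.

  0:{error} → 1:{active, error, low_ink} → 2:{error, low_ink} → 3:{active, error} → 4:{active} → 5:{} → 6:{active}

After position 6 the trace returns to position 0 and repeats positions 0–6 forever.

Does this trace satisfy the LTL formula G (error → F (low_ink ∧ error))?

Holds

error → F (low_ink ∧ error) holds at every position 0..6, and those are all positions ever visited, so G (error → F (low_ink ∧ error)) holds.
Positions where error holds: 0, 1, 2, 3.
Check F (low_ink ∧ error) at each: 0→ok, 1→ok, 2→ok, 3→ok.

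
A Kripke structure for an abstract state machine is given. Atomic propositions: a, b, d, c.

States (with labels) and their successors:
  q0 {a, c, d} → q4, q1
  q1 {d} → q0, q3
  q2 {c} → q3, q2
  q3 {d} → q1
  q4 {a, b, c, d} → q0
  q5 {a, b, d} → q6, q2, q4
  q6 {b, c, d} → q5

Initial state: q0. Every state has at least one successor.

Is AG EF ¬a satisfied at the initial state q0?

States satisfying EF ¬a: {q0, q1, q2, q3, q4, q5, q6}.
States satisfying AG EF ¬a: {q0, q1, q2, q3, q4, q5, q6}.
Every state reachable from q0 satisfies EF ¬a.
q0 ∈ Sat(AG EF ¬a).

Satisfied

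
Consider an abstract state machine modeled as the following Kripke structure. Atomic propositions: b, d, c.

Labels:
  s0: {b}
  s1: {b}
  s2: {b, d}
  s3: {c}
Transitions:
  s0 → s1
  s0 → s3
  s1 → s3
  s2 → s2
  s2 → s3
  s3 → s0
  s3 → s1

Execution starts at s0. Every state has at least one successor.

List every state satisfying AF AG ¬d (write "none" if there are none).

States satisfying AG ¬d: {s0, s1, s3}.
States satisfying AF AG ¬d: {s0, s1, s3}.

{s0, s1, s3}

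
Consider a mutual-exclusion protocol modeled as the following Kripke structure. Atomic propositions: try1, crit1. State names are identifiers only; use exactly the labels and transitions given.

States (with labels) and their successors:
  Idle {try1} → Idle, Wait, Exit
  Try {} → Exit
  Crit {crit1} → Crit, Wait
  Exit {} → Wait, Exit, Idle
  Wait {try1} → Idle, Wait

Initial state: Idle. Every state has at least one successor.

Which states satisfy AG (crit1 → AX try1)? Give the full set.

{Idle, Try, Exit, Wait}

States satisfying crit1 → AX try1: {Idle, Try, Exit, Wait}.
States satisfying AG (crit1 → AX try1): {Idle, Try, Exit, Wait}.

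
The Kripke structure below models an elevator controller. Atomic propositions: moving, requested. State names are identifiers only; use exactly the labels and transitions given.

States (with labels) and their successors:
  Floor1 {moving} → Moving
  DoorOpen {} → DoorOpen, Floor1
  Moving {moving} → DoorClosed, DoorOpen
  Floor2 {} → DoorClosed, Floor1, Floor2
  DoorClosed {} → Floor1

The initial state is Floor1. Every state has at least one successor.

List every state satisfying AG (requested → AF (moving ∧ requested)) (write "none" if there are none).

States satisfying requested → AF (moving ∧ requested): {Floor1, DoorOpen, Moving, Floor2, DoorClosed}.
States satisfying AG (requested → AF (moving ∧ requested)): {Floor1, DoorOpen, Moving, Floor2, DoorClosed}.

{Floor1, DoorOpen, Moving, Floor2, DoorClosed}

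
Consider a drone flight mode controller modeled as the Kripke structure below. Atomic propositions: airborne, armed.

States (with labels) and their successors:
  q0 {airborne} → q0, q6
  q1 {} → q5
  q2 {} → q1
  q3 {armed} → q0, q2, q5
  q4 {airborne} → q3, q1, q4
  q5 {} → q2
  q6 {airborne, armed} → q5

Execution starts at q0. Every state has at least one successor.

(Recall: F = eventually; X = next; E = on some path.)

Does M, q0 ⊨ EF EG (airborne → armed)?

Satisfied

States satisfying EG (airborne → armed): {q1, q2, q3, q5, q6}.
States satisfying EF EG (airborne → armed): {q0, q1, q2, q3, q4, q5, q6}.
Some path from q0 reaches a state where EG (airborne → armed) holds.
q0 ∈ Sat(EF EG (airborne → armed)).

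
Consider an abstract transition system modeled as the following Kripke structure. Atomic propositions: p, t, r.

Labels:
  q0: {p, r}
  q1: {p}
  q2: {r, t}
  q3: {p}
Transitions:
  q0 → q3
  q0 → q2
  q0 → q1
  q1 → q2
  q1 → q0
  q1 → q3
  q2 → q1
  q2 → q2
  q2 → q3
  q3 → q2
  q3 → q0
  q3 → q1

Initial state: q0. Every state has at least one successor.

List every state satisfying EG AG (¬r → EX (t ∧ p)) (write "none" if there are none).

none

States satisfying AG (¬r → EX (t ∧ p)): ∅.
States satisfying EG AG (¬r → EX (t ∧ p)): ∅.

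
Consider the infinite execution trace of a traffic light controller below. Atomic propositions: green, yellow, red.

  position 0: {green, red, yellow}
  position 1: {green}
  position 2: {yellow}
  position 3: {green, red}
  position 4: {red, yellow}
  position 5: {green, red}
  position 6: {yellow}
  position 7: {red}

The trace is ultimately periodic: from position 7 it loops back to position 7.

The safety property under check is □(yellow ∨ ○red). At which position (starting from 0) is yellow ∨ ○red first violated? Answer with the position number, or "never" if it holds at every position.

1

Check yellow ∨ ○red at each position in order: 0 ✓.
At position 1 the labels are {green} and the next position 2 has {yellow}, so yellow ∨ ○red is false there. This is the first violation.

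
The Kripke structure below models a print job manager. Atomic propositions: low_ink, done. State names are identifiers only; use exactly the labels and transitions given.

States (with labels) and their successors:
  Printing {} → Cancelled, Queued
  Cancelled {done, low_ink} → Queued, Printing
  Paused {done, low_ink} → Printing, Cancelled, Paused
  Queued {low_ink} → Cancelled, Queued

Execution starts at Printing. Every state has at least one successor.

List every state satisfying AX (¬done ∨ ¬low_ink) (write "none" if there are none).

{Cancelled}

States satisfying ¬done ∨ ¬low_ink: {Printing, Queued}.
States satisfying AX (¬done ∨ ¬low_ink): {Cancelled}.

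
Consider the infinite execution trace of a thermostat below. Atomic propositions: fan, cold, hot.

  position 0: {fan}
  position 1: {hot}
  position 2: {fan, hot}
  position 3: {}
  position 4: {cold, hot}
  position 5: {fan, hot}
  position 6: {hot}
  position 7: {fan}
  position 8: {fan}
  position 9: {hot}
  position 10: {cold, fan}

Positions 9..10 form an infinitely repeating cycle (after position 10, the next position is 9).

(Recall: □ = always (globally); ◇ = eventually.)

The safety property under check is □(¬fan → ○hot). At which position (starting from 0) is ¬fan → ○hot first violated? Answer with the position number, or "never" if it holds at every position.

6

Check ¬fan → ○hot at each position in order: 0 ✓, 1 ✓, 2 ✓, 3 ✓, 4 ✓, 5 ✓.
At position 6 the labels are {hot} and the next position 7 has {fan}, so ¬fan → ○hot is false there. This is the first violation.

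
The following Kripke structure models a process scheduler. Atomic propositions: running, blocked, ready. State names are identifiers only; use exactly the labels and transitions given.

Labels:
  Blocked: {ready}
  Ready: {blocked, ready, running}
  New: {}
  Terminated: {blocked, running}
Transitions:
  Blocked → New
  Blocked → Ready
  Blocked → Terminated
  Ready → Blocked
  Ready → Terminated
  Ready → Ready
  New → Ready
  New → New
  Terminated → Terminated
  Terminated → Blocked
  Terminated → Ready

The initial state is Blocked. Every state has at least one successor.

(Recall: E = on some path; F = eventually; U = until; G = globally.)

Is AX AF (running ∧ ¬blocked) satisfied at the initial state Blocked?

Violated

States satisfying AF (running ∧ ¬blocked): ∅.
States satisfying AX AF (running ∧ ¬blocked): ∅.
Blocked ∉ Sat(AX AF (running ∧ ¬blocked)).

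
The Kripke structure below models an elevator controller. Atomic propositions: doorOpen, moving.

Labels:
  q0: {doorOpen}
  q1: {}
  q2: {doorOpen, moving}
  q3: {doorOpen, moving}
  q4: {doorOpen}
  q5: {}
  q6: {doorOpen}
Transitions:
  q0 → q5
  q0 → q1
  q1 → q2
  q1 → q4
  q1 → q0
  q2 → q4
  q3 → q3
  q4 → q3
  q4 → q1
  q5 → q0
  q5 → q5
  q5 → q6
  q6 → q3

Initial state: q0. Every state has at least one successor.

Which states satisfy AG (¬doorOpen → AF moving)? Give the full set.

States satisfying ¬doorOpen → AF moving: {q0, q2, q3, q4, q6}.
States satisfying AG (¬doorOpen → AF moving): {q3, q6}.

{q3, q6}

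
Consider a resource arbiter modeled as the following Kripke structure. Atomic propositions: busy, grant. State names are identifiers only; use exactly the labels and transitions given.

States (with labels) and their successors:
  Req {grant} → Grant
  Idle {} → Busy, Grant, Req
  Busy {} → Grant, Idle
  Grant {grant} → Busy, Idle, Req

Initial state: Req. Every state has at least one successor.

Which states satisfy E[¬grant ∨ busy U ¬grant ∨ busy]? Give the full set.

States satisfying ¬grant ∨ busy: {Idle, Busy}.
States satisfying E[¬grant ∨ busy U ¬grant ∨ busy]: {Idle, Busy}.

{Idle, Busy}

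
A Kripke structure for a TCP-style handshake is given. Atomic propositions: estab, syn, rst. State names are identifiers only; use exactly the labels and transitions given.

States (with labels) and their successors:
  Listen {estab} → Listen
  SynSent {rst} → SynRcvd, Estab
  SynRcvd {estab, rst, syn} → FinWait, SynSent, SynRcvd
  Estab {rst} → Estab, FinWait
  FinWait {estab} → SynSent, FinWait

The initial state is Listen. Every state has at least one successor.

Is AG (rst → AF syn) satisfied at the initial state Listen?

States satisfying rst → AF syn: {Listen, SynRcvd, FinWait}.
States satisfying AG (rst → AF syn): {Listen}.
Every state reachable from Listen satisfies rst → AF syn.
Listen ∈ Sat(AG (rst → AF syn)).

Satisfied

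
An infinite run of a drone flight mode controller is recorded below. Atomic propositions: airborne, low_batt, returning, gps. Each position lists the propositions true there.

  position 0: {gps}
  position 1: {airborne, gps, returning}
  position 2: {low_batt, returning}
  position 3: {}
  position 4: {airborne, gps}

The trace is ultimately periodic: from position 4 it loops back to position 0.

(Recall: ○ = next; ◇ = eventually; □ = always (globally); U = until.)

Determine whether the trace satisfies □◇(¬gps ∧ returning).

◇(¬gps ∧ returning) holds at every position 0..4, and those are all positions ever visited, so □◇(¬gps ∧ returning) holds.

Satisfied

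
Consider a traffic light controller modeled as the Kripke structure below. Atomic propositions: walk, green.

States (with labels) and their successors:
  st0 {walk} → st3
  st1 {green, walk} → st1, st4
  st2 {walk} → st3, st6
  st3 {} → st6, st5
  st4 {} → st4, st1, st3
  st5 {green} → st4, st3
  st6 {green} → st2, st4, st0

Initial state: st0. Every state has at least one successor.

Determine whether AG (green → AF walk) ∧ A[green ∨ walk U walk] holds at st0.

States satisfying green → AF walk: {st0, st1, st2, st3, st4}.
States satisfying AG (green → AF walk): ∅.
States satisfying green ∨ walk: {st0, st1, st2, st5, st6}.
States satisfying walk: {st0, st1, st2}.
States satisfying A[green ∨ walk U walk]: {st0, st1, st2}.
States satisfying AG (green → AF walk) ∧ A[green ∨ walk U walk]: ∅.
st0 ∉ Sat(AG (green → AF walk) ∧ A[green ∨ walk U walk]).

Does not hold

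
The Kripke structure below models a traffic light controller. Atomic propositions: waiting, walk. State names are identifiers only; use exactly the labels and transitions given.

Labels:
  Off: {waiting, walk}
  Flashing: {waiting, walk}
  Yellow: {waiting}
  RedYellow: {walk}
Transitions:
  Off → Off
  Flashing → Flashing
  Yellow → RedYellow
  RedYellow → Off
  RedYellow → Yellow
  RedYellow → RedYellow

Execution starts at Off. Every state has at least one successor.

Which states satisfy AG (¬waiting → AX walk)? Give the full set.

States satisfying ¬waiting → AX walk: {Off, Flashing, Yellow}.
States satisfying AG (¬waiting → AX walk): {Off, Flashing}.

{Off, Flashing}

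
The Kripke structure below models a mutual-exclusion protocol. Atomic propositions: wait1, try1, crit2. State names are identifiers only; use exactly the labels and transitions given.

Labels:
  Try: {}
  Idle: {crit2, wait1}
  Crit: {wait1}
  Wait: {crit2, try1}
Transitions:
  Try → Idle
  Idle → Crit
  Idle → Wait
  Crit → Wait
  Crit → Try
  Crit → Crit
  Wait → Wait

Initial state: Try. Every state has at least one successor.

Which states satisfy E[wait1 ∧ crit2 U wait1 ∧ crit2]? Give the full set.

States satisfying wait1 ∧ crit2: {Idle}.
States satisfying E[wait1 ∧ crit2 U wait1 ∧ crit2]: {Idle}.

{Idle}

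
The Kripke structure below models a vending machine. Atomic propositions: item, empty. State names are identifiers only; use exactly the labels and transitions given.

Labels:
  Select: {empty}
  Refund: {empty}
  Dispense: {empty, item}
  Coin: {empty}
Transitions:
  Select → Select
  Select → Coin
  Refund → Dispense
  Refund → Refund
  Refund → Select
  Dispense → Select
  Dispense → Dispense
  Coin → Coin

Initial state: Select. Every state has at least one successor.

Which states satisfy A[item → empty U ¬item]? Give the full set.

{Select, Refund, Coin}

States satisfying item → empty: {Select, Refund, Dispense, Coin}.
States satisfying ¬item: {Select, Refund, Coin}.
States satisfying A[item → empty U ¬item]: {Select, Refund, Coin}.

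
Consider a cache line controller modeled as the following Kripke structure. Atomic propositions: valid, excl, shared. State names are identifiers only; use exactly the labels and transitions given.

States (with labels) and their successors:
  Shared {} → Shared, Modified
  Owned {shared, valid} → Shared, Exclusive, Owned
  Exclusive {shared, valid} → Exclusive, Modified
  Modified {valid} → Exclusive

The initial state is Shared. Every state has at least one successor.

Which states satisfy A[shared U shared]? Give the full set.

{Owned, Exclusive}

States satisfying shared: {Owned, Exclusive}.
States satisfying A[shared U shared]: {Owned, Exclusive}.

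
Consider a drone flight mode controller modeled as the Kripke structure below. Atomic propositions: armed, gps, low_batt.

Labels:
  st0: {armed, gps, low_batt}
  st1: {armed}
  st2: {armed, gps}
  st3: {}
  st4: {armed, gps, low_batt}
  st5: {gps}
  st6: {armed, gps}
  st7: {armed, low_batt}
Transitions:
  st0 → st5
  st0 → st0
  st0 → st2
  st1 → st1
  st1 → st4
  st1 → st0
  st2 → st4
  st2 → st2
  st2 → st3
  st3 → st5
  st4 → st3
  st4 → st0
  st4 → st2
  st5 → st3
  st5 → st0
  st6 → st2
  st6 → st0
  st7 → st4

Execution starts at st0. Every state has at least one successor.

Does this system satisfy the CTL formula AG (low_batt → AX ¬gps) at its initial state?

States satisfying low_batt → AX ¬gps: {st1, st2, st3, st5, st6}.
States satisfying AG (low_batt → AX ¬gps): ∅.
st0 is reachable from st0 and violates low_batt → AX ¬gps, so AG fails at st0.
st0 ∉ Sat(AG (low_batt → AX ¬gps)).

Violated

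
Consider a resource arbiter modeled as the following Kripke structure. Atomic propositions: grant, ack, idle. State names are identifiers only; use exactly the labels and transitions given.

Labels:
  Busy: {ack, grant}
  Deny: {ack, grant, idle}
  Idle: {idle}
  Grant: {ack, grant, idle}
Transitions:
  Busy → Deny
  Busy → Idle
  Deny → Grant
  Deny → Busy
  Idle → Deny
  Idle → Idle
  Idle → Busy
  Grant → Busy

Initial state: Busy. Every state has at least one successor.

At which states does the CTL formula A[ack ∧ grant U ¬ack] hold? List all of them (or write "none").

{Idle}

States satisfying ack ∧ grant: {Busy, Deny, Grant}.
States satisfying ¬ack: {Idle}.
States satisfying A[ack ∧ grant U ¬ack]: {Idle}.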